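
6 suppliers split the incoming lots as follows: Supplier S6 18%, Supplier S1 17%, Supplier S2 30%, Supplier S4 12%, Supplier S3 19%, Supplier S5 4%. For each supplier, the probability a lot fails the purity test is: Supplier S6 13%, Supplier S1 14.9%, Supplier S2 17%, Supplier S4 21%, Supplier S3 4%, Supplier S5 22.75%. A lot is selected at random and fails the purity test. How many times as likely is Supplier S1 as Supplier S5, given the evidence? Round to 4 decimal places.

2.7835

Prior × likelihood for each hypothesis:
  Supplier S6: 0.18 × 0.13 = 0.0234
  Supplier S1: 0.17 × 0.149 = 0.02533
  Supplier S2: 0.3 × 0.17 = 0.051
  Supplier S4: 0.12 × 0.21 = 0.0252
  Supplier S3: 0.19 × 0.04 = 0.0076
  Supplier S5: 0.04 × 0.2275 = 0.0091
Sum = 0.14163.
The ratio is 0.02533 / 0.0091 (the normalizer cancels) = 2.7835.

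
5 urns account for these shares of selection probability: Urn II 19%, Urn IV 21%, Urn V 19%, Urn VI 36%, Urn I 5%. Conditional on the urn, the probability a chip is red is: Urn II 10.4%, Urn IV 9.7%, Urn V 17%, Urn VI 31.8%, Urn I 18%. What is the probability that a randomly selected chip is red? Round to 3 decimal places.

Unnormalized posteriors (prior × likelihood):
  Urn II: 0.19 × 0.104 = 0.01976
  Urn IV: 0.21 × 0.097 = 0.02037
  Urn V: 0.19 × 0.17 = 0.0323
  Urn VI: 0.36 × 0.318 = 0.11448
  Urn I: 0.05 × 0.18 = 0.009
P(red) = 0.01976 + 0.02037 + 0.0323 + 0.11448 + 0.009 = 0.19591 → 0.196.

0.196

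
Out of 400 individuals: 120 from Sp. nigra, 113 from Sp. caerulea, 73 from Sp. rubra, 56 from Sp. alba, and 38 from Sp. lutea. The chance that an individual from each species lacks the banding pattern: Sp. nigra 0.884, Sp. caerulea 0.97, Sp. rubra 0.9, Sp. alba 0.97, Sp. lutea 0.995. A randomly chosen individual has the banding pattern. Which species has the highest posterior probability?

Sp. nigra

Taking complements, P(banded | each) = Sp. nigra 0.116, Sp. caerulea 0.03, Sp. rubra 0.1, Sp. alba 0.03, Sp. lutea 0.005.
Unnormalized posteriors (prior × likelihood):
  Sp. nigra: 0.3 × 0.116 = 0.0348
  Sp. caerulea: 0.2825 × 0.03 = 0.008475
  Sp. rubra: 0.1825 × 0.1 = 0.01825
  Sp. alba: 0.14 × 0.03 = 0.0042
  Sp. lutea: 0.095 × 0.005 = 0.000475
Normalizing constant = 0.0662.
Largest term belongs to Sp. nigra, so Sp. nigra is most probable.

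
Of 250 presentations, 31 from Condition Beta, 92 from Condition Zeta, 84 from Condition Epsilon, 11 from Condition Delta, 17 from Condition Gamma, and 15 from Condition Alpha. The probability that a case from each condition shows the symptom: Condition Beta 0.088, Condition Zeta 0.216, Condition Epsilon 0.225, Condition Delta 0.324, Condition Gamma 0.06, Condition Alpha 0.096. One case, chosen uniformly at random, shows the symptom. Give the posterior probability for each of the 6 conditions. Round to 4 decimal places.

By Bayes' rule, posterior ∝ prior × likelihood:
  Condition Beta: 0.124 × 0.088 = 0.010912
  Condition Zeta: 0.368 × 0.216 = 0.079488
  Condition Epsilon: 0.336 × 0.225 = 0.0756
  Condition Delta: 0.044 × 0.324 = 0.014256
  Condition Gamma: 0.068 × 0.06 = 0.00408
  Condition Alpha: 0.06 × 0.096 = 0.00576
Total = 0.190096.
P(Condition Beta | symptomatic) = 0.010912/0.190096 ≈ 0.0574
P(Condition Zeta | symptomatic) = 0.079488/0.190096 ≈ 0.4181
P(Condition Epsilon | symptomatic) = 0.0756/0.190096 ≈ 0.3977
P(Condition Delta | symptomatic) = 0.014256/0.190096 ≈ 0.0750
P(Condition Gamma | symptomatic) = 0.00408/0.190096 ≈ 0.0215
P(Condition Alpha | symptomatic) = 0.00576/0.190096 ≈ 0.0303

Condition Beta 0.0574, Condition Zeta 0.4181, Condition Epsilon 0.3977, Condition Delta 0.0750, Condition Gamma 0.0215, Condition Alpha 0.0303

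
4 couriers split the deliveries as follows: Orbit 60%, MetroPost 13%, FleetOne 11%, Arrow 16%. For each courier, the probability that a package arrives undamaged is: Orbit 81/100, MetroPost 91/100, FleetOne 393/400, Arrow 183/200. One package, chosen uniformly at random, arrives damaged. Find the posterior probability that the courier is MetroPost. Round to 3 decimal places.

Taking complements, P(damaged | each) = Orbit 0.19, MetroPost 0.09, FleetOne 0.0175, Arrow 0.085.
Compute prior × likelihood for every hypothesis:
  Orbit: 0.6 × 0.19 = 0.114
  MetroPost: 0.13 × 0.09 = 0.0117
  FleetOne: 0.11 × 0.0175 = 0.001925
  Arrow: 0.16 × 0.085 = 0.0136
Total = 0.141225.
P(MetroPost | evidence) = 0.0117 / 0.141225 ≈ 0.083.

0.083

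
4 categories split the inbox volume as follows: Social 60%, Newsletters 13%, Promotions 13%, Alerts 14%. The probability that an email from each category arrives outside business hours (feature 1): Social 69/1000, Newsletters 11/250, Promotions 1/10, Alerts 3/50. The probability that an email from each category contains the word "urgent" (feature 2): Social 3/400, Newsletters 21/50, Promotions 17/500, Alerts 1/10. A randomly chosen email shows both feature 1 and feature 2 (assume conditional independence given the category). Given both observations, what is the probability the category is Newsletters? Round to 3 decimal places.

By Bayes' rule, posterior ∝ prior × likelihood:
  Social: 0.6 × 0.069 × 0.0075 = 0.0003105
  Newsletters: 0.13 × 0.044 × 0.42 = 0.0024024
  Promotions: 0.13 × 0.1 × 0.034 = 0.000442
  Alerts: 0.14 × 0.06 × 0.1 = 0.00084
Total = 0.0039949.
P(Newsletters | evidence) = 0.0024024 / 0.0039949 ≈ 0.601.

0.601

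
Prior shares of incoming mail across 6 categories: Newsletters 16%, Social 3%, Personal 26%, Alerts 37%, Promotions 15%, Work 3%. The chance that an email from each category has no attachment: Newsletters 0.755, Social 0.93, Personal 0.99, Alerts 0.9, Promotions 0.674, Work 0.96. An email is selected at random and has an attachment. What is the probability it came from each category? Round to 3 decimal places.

Newsletters 0.299, Social 0.016, Personal 0.020, Alerts 0.282, Promotions 0.373, Work 0.009

Taking complements, P(attachment | each) = Newsletters 0.245, Social 0.07, Personal 0.01, Alerts 0.1, Promotions 0.326, Work 0.04.
Compute prior × likelihood for every hypothesis:
  Newsletters: 0.16 × 0.245 = 0.0392
  Social: 0.03 × 0.07 = 0.0021
  Personal: 0.26 × 0.01 = 0.0026
  Alerts: 0.37 × 0.1 = 0.037
  Promotions: 0.15 × 0.326 = 0.0489
  Work: 0.03 × 0.04 = 0.0012
Sum = 0.131.
P(Newsletters | attachment) = 0.0392/0.131 ≈ 0.299
P(Social | attachment) = 0.0021/0.131 ≈ 0.016
P(Personal | attachment) = 0.0026/0.131 ≈ 0.020
P(Alerts | attachment) = 0.037/0.131 ≈ 0.282
P(Promotions | attachment) = 0.0489/0.131 ≈ 0.373
P(Work | attachment) = 0.0012/0.131 ≈ 0.009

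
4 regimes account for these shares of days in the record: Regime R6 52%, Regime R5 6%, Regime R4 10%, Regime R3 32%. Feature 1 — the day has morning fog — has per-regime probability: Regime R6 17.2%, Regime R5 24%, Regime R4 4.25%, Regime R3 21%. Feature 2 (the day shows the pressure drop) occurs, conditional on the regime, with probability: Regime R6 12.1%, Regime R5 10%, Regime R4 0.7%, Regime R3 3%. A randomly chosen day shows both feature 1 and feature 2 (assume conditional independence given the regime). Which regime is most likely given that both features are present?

Regime R6

Compute prior × likelihood for every hypothesis:
  Regime R6: 0.52 × 0.172 × 0.121 = 0.01082224
  Regime R5: 0.06 × 0.24 × 0.1 = 0.00144
  Regime R4: 0.1 × 0.0425 × 0.007 = 0.00002975
  Regime R3: 0.32 × 0.21 × 0.03 = 0.002016
Total = 0.01430799.
Largest term belongs to Regime R6, so Regime R6 is most probable.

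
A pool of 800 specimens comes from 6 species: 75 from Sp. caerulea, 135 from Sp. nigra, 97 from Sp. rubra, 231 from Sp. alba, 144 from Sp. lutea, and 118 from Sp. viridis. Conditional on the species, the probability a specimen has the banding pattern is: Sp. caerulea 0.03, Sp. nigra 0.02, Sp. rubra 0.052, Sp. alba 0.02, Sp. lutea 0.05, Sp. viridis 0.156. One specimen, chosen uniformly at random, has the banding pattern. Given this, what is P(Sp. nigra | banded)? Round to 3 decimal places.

Prior × likelihood for each hypothesis:
  Sp. caerulea: 0.09375 × 0.03 = 0.0028125
  Sp. nigra: 0.16875 × 0.02 = 0.003375
  Sp. rubra: 0.12125 × 0.052 = 0.006305
  Sp. alba: 0.28875 × 0.02 = 0.005775
  Sp. lutea: 0.18 × 0.05 = 0.009
  Sp. viridis: 0.1475 × 0.156 = 0.02301
Total = 0.0502775.
P(Sp. nigra | evidence) = 0.003375 / 0.0502775 ≈ 0.067.

0.067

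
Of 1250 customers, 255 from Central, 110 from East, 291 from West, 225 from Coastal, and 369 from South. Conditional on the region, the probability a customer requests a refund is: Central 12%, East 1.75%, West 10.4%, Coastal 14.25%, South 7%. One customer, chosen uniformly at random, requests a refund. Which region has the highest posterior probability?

Compute prior × likelihood for every hypothesis:
  Central: 0.204 × 0.12 = 0.02448
  East: 0.088 × 0.0175 = 0.00154
  West: 0.2328 × 0.104 = 0.0242112
  Coastal: 0.18 × 0.1425 = 0.02565
  South: 0.2952 × 0.07 = 0.020664
Sum = 0.0965452.
Largest term belongs to Coastal, so Coastal is most probable.

Coastal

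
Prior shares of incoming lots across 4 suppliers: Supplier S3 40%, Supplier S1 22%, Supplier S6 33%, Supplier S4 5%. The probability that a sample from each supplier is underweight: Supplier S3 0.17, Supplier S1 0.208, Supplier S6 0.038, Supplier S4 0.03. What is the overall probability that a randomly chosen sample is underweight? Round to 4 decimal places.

Unnormalized posteriors (prior × likelihood):
  Supplier S3: 0.4 × 0.17 = 0.068
  Supplier S1: 0.22 × 0.208 = 0.04576
  Supplier S6: 0.33 × 0.038 = 0.01254
  Supplier S4: 0.05 × 0.03 = 0.0015
P(underweight) = 0.068 + 0.04576 + 0.01254 + 0.0015 = 0.1278 → 0.1278.

0.1278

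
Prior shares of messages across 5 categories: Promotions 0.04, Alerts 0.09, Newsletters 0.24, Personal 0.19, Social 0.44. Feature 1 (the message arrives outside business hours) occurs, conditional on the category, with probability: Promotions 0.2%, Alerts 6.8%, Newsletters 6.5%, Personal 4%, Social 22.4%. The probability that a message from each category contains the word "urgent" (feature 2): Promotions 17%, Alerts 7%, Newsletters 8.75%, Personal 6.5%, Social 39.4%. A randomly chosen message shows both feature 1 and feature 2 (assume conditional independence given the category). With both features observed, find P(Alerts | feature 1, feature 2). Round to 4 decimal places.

Prior × likelihood for each hypothesis:
  Promotions: 0.04 × 0.002 × 0.17 = 0.0000136
  Alerts: 0.09 × 0.068 × 0.07 = 0.0004284
  Newsletters: 0.24 × 0.065 × 0.0875 = 0.001365
  Personal: 0.19 × 0.04 × 0.065 = 0.000494
  Social: 0.44 × 0.224 × 0.394 = 0.03883264
Total = 0.04113364.
P(Alerts | evidence) = 0.0004284 / 0.04113364 ≈ 0.0104.

0.0104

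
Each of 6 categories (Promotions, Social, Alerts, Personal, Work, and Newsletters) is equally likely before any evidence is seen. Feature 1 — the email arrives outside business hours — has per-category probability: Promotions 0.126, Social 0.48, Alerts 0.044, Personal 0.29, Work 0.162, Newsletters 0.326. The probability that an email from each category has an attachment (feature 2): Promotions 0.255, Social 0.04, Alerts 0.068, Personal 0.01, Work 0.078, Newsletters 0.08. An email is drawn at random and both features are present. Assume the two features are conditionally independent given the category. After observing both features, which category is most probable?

Since the prior is uniform, the posterior is proportional to the likelihood:
  Promotions: 0.126 × 0.255 = 0.03213
  Social: 0.48 × 0.04 = 0.0192
  Alerts: 0.044 × 0.068 = 0.002992
  Personal: 0.29 × 0.01 = 0.0029
  Work: 0.162 × 0.078 = 0.012636
  Newsletters: 0.326 × 0.08 = 0.02608
Total = 0.095938.
Largest term belongs to Promotions, so Promotions is most probable.

Promotions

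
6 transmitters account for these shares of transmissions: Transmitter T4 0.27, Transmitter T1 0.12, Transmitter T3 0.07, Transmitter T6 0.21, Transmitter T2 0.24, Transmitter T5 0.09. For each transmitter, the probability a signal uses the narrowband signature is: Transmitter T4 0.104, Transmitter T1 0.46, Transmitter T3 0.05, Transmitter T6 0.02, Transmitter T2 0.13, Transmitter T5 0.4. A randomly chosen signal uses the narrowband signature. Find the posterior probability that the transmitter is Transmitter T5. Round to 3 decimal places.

0.228

Unnormalized posteriors (prior × likelihood):
  Transmitter T4: 0.27 × 0.104 = 0.02808
  Transmitter T1: 0.12 × 0.46 = 0.0552
  Transmitter T3: 0.07 × 0.05 = 0.0035
  Transmitter T6: 0.21 × 0.02 = 0.0042
  Transmitter T2: 0.24 × 0.13 = 0.0312
  Transmitter T5: 0.09 × 0.4 = 0.036
Normalizing constant = 0.15818.
P(Transmitter T5 | evidence) = 0.036 / 0.15818 ≈ 0.228.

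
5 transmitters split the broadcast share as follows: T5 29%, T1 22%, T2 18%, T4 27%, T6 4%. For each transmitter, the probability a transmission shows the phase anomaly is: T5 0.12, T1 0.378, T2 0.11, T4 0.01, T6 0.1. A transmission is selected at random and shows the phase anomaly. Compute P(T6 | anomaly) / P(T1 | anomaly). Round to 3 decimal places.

Prior × likelihood for each hypothesis:
  T5: 0.29 × 0.12 = 0.0348
  T1: 0.22 × 0.378 = 0.08316
  T2: 0.18 × 0.11 = 0.0198
  T4: 0.27 × 0.01 = 0.0027
  T6: 0.04 × 0.1 = 0.004
Total = 0.14446.
The ratio is 0.004 / 0.08316 (the normalizer cancels) = 0.048.

0.048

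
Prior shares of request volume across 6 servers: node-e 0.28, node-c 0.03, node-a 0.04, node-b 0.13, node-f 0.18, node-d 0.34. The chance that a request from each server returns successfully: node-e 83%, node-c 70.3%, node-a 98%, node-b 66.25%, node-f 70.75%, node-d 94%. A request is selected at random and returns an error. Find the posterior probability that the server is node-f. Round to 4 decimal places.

Taking complements, P(error | each) = node-e 0.17, node-c 0.297, node-a 0.02, node-b 0.3375, node-f 0.2925, node-d 0.06.
Compute prior × likelihood for every hypothesis:
  node-e: 0.28 × 0.17 = 0.0476
  node-c: 0.03 × 0.297 = 0.00891
  node-a: 0.04 × 0.02 = 0.0008
  node-b: 0.13 × 0.3375 = 0.043875
  node-f: 0.18 × 0.2925 = 0.05265
  node-d: 0.34 × 0.06 = 0.0204
Total = 0.174235.
P(node-f | evidence) = 0.05265 / 0.174235 ≈ 0.3022.

0.3022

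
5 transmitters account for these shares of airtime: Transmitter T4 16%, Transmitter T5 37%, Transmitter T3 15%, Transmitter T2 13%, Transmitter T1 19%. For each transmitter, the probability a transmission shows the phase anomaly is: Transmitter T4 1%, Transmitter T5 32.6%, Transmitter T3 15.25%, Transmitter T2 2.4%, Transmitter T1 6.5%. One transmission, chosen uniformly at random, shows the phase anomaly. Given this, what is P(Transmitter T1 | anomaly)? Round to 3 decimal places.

0.077

Compute prior × likelihood for every hypothesis:
  Transmitter T4: 0.16 × 0.01 = 0.0016
  Transmitter T5: 0.37 × 0.326 = 0.12062
  Transmitter T3: 0.15 × 0.1525 = 0.022875
  Transmitter T2: 0.13 × 0.024 = 0.00312
  Transmitter T1: 0.19 × 0.065 = 0.01235
Sum = 0.160565.
P(Transmitter T1 | evidence) = 0.01235 / 0.160565 ≈ 0.077.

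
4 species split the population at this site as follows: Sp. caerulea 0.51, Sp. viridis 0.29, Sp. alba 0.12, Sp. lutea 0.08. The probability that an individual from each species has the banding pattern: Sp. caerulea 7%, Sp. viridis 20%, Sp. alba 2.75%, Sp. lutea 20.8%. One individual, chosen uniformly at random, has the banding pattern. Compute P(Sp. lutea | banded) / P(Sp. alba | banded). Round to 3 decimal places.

5.042

Unnormalized posteriors (prior × likelihood):
  Sp. caerulea: 0.51 × 0.07 = 0.0357
  Sp. viridis: 0.29 × 0.2 = 0.058
  Sp. alba: 0.12 × 0.0275 = 0.0033
  Sp. lutea: 0.08 × 0.208 = 0.01664
Normalizing constant = 0.11364.
The ratio is 0.01664 / 0.0033 (the normalizer cancels) = 5.042.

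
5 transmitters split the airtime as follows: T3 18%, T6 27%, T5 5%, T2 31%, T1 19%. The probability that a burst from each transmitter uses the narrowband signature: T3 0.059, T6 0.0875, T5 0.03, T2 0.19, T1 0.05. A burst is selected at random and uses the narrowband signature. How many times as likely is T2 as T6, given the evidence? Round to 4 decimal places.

2.4931

By Bayes' rule, posterior ∝ prior × likelihood:
  T3: 0.18 × 0.059 = 0.01062
  T6: 0.27 × 0.0875 = 0.023625
  T5: 0.05 × 0.03 = 0.0015
  T2: 0.31 × 0.19 = 0.0589
  T1: 0.19 × 0.05 = 0.0095
Normalizing constant = 0.104145.
The ratio is 0.0589 / 0.023625 (the normalizer cancels) = 2.4931.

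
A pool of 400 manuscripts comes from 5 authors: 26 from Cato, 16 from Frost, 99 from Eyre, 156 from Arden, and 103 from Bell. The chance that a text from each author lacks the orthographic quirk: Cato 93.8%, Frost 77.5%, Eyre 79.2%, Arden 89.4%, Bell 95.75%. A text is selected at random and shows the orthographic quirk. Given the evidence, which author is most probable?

Eyre

Taking complements, P(quirk | each) = Cato 0.062, Frost 0.225, Eyre 0.208, Arden 0.106, Bell 0.0425.
Prior × likelihood for each hypothesis:
  Cato: 0.065 × 0.062 = 0.00403
  Frost: 0.04 × 0.225 = 0.009
  Eyre: 0.2475 × 0.208 = 0.05148
  Arden: 0.39 × 0.106 = 0.04134
  Bell: 0.2575 × 0.0425 = 0.01094375
Normalizing constant = 0.11679375.
Largest term belongs to Eyre, so Eyre is most probable.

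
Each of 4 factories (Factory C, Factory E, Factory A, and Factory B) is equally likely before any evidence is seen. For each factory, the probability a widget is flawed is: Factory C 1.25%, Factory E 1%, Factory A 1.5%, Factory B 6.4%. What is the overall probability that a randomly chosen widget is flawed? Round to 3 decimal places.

Since the prior is uniform, the posterior is proportional to the likelihood:
  Factory C: 0.0125
  Factory E: 0.01
  Factory A: 0.015
  Factory B: 0.064
P(flawed) = (1/4) × (0.0125 + 0.01 + 0.015 + 0.064) = 0.1015/4 ≈ 0.025.

0.025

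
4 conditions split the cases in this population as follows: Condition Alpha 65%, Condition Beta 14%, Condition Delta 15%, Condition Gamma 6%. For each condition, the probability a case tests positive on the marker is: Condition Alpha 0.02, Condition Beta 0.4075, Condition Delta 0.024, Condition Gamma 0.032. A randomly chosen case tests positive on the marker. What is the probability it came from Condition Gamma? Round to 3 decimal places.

Compute prior × likelihood for every hypothesis:
  Condition Alpha: 0.65 × 0.02 = 0.013
  Condition Beta: 0.14 × 0.4075 = 0.05705
  Condition Delta: 0.15 × 0.024 = 0.0036
  Condition Gamma: 0.06 × 0.032 = 0.00192
Total = 0.07557.
P(Condition Gamma | evidence) = 0.00192 / 0.07557 ≈ 0.025.

0.025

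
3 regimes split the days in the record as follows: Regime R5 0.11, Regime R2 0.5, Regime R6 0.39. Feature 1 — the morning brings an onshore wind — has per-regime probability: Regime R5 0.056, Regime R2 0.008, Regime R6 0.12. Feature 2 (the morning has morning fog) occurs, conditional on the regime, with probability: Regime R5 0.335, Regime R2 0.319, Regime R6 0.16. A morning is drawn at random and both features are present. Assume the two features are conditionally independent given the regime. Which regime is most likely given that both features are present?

Regime R6

Compute prior × likelihood for every hypothesis:
  Regime R5: 0.11 × 0.056 × 0.335 = 0.0020636
  Regime R2: 0.5 × 0.008 × 0.319 = 0.001276
  Regime R6: 0.39 × 0.12 × 0.16 = 0.007488
Total = 0.0108276.
Largest term belongs to Regime R6, so Regime R6 is most probable.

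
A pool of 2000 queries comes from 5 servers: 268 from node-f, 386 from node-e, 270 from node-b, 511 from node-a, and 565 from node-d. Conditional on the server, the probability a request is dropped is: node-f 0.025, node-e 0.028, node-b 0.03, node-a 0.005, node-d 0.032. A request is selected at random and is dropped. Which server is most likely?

node-d

Compute prior × likelihood for every hypothesis:
  node-f: 0.134 × 0.025 = 0.00335
  node-e: 0.193 × 0.028 = 0.005404
  node-b: 0.135 × 0.03 = 0.00405
  node-a: 0.2555 × 0.005 = 0.0012775
  node-d: 0.2825 × 0.032 = 0.00904
Sum = 0.0231215.
Largest term belongs to node-d, so node-d is most probable.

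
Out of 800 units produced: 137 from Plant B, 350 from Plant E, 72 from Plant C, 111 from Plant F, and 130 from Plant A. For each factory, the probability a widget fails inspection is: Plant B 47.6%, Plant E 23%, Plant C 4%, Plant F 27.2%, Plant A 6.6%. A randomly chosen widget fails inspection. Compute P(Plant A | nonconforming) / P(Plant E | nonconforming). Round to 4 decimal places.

0.1066

Compute prior × likelihood for every hypothesis:
  Plant B: 0.17125 × 0.476 = 0.081515
  Plant E: 0.4375 × 0.23 = 0.100625
  Plant C: 0.09 × 0.04 = 0.0036
  Plant F: 0.13875 × 0.272 = 0.03774
  Plant A: 0.1625 × 0.066 = 0.010725
Sum = 0.234205.
The ratio is 0.010725 / 0.100625 (the normalizer cancels) = 0.1066.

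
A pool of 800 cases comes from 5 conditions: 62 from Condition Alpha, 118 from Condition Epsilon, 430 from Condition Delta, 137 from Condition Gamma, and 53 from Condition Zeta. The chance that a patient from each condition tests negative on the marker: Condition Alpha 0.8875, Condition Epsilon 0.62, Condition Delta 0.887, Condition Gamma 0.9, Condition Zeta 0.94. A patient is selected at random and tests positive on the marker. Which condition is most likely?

Taking complements, P(marker-positive | each) = Condition Alpha 0.1125, Condition Epsilon 0.38, Condition Delta 0.113, Condition Gamma 0.1, Condition Zeta 0.06.
Compute prior × likelihood for every hypothesis:
  Condition Alpha: 0.0775 × 0.1125 = 0.00871875
  Condition Epsilon: 0.1475 × 0.38 = 0.05605
  Condition Delta: 0.5375 × 0.113 = 0.0607375
  Condition Gamma: 0.17125 × 0.1 = 0.017125
  Condition Zeta: 0.06625 × 0.06 = 0.003975
Normalizing constant = 0.14660625.
Largest term belongs to Condition Delta, so Condition Delta is most probable.

Condition Delta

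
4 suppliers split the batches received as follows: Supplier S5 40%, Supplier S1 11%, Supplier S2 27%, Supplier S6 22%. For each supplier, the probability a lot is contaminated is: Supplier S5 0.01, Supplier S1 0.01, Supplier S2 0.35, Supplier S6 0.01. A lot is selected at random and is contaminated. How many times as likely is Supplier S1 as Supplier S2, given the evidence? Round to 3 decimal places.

Prior × likelihood for each hypothesis:
  Supplier S5: 0.4 × 0.01 = 0.004
  Supplier S1: 0.11 × 0.01 = 0.0011
  Supplier S2: 0.27 × 0.35 = 0.0945
  Supplier S6: 0.22 × 0.01 = 0.0022
Normalizing constant = 0.1018.
The ratio is 0.0011 / 0.0945 (the normalizer cancels) = 0.012.

0.012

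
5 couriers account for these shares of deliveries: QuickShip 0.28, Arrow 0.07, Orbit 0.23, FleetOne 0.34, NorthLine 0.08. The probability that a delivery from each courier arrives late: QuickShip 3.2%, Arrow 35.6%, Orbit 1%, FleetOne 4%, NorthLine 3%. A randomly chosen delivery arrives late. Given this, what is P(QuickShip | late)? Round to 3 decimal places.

0.172

By Bayes' rule, posterior ∝ prior × likelihood:
  QuickShip: 0.28 × 0.032 = 0.00896
  Arrow: 0.07 × 0.356 = 0.02492
  Orbit: 0.23 × 0.01 = 0.0023
  FleetOne: 0.34 × 0.04 = 0.0136
  NorthLine: 0.08 × 0.03 = 0.0024
Normalizing constant = 0.05218.
P(QuickShip | evidence) = 0.00896 / 0.05218 ≈ 0.172.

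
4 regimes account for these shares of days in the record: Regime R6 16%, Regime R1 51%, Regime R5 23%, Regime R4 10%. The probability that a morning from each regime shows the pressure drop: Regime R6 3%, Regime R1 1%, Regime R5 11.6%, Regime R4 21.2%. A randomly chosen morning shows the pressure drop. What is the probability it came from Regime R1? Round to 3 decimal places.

0.088

Prior × likelihood for each hypothesis:
  Regime R6: 0.16 × 0.03 = 0.0048
  Regime R1: 0.51 × 0.01 = 0.0051
  Regime R5: 0.23 × 0.116 = 0.02668
  Regime R4: 0.1 × 0.212 = 0.0212
Total = 0.05778.
P(Regime R1 | evidence) = 0.0051 / 0.05778 ≈ 0.088.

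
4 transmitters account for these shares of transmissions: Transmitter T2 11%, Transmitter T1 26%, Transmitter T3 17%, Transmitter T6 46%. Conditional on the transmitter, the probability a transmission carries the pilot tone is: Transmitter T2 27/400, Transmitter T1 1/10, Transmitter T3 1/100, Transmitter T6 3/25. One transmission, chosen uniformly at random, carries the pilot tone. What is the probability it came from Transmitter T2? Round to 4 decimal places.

0.0822

By Bayes' rule, posterior ∝ prior × likelihood:
  Transmitter T2: 0.11 × 0.0675 = 0.007425
  Transmitter T1: 0.26 × 0.1 = 0.026
  Transmitter T3: 0.17 × 0.01 = 0.0017
  Transmitter T6: 0.46 × 0.12 = 0.0552
Total = 0.090325.
P(Transmitter T2 | evidence) = 0.007425 / 0.090325 ≈ 0.0822.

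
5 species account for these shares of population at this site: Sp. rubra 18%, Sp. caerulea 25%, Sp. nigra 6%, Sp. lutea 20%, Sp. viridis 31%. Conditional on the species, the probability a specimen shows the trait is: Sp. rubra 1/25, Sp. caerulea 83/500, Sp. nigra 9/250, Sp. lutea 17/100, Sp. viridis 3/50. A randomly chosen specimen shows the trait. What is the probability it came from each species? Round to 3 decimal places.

Prior × likelihood for each hypothesis:
  Sp. rubra: 0.18 × 0.04 = 0.0072
  Sp. caerulea: 0.25 × 0.166 = 0.0415
  Sp. nigra: 0.06 × 0.036 = 0.00216
  Sp. lutea: 0.2 × 0.17 = 0.034
  Sp. viridis: 0.31 × 0.06 = 0.0186
Normalizing constant = 0.10346.
P(Sp. rubra | trait) = 0.0072/0.10346 ≈ 0.070
P(Sp. caerulea | trait) = 0.0415/0.10346 ≈ 0.401
P(Sp. nigra | trait) = 0.00216/0.10346 ≈ 0.021
P(Sp. lutea | trait) = 0.034/0.10346 ≈ 0.329
P(Sp. viridis | trait) = 0.0186/0.10346 ≈ 0.180

Sp. rubra 0.070, Sp. caerulea 0.401, Sp. nigra 0.021, Sp. lutea 0.329, Sp. viridis 0.180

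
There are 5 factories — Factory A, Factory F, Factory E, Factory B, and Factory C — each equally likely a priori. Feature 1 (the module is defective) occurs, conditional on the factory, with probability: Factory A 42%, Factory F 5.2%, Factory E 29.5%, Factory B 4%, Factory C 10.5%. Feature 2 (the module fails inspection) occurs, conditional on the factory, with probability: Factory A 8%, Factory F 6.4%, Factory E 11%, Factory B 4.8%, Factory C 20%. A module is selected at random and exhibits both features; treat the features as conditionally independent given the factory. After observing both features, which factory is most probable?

Since the prior is uniform, the posterior is proportional to the likelihood:
  Factory A: 0.42 × 0.08 = 0.0336
  Factory F: 0.052 × 0.064 = 0.003328
  Factory E: 0.295 × 0.11 = 0.03245
  Factory B: 0.04 × 0.048 = 0.00192
  Factory C: 0.105 × 0.2 = 0.021
Total = 0.092298.
Largest term belongs to Factory A, so Factory A is most probable.

Factory A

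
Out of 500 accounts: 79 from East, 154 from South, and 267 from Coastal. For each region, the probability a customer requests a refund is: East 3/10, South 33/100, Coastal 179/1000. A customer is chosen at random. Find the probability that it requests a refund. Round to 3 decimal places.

Compute prior × likelihood for every hypothesis:
  East: 0.158 × 0.3 = 0.0474
  South: 0.308 × 0.33 = 0.10164
  Coastal: 0.534 × 0.179 = 0.095586
P(refund) = 0.0474 + 0.10164 + 0.095586 = 0.244626 → 0.245.

0.245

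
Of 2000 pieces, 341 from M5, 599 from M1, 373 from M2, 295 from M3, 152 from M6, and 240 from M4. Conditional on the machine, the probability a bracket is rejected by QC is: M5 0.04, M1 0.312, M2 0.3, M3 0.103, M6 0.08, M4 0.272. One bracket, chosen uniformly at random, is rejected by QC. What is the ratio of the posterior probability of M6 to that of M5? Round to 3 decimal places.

0.891

Prior × likelihood for each hypothesis:
  M5: 0.1705 × 0.04 = 0.00682
  M1: 0.2995 × 0.312 = 0.093444
  M2: 0.1865 × 0.3 = 0.05595
  M3: 0.1475 × 0.103 = 0.0151925
  M6: 0.076 × 0.08 = 0.00608
  M4: 0.12 × 0.272 = 0.03264
Total = 0.2101265.
The ratio is 0.00608 / 0.00682 (the normalizer cancels) = 0.891.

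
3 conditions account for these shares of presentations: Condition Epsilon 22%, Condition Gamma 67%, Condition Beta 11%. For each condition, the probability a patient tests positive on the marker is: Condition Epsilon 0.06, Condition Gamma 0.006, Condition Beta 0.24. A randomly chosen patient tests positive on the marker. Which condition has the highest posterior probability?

By Bayes' rule, posterior ∝ prior × likelihood:
  Condition Epsilon: 0.22 × 0.06 = 0.0132
  Condition Gamma: 0.67 × 0.006 = 0.00402
  Condition Beta: 0.11 × 0.24 = 0.0264
Sum = 0.04362.
Largest term belongs to Condition Beta, so Condition Beta is most probable.

Condition Beta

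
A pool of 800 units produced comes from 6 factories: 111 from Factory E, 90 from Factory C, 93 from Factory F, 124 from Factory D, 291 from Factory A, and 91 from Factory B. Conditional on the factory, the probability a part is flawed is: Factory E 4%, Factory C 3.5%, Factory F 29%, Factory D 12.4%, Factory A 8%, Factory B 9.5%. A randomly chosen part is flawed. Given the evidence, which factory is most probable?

Factory F

Prior × likelihood for each hypothesis:
  Factory E: 0.13875 × 0.04 = 0.00555
  Factory C: 0.1125 × 0.035 = 0.0039375
  Factory F: 0.11625 × 0.29 = 0.0337125
  Factory D: 0.155 × 0.124 = 0.01922
  Factory A: 0.36375 × 0.08 = 0.0291
  Factory B: 0.11375 × 0.095 = 0.01080625
Total = 0.10232625.
Largest term belongs to Factory F, so Factory F is most probable.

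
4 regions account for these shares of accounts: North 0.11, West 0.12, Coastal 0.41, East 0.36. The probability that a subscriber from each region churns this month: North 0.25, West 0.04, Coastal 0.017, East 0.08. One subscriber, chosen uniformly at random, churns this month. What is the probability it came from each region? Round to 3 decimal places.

Unnormalized posteriors (prior × likelihood):
  North: 0.11 × 0.25 = 0.0275
  West: 0.12 × 0.04 = 0.0048
  Coastal: 0.41 × 0.017 = 0.00697
  East: 0.36 × 0.08 = 0.0288
Normalizing constant = 0.06807.
P(North | churn) = 0.0275/0.06807 ≈ 0.404
P(West | churn) = 0.0048/0.06807 ≈ 0.071
P(Coastal | churn) = 0.00697/0.06807 ≈ 0.102
P(East | churn) = 0.0288/0.06807 ≈ 0.423

North 0.404, West 0.071, Coastal 0.102, East 0.423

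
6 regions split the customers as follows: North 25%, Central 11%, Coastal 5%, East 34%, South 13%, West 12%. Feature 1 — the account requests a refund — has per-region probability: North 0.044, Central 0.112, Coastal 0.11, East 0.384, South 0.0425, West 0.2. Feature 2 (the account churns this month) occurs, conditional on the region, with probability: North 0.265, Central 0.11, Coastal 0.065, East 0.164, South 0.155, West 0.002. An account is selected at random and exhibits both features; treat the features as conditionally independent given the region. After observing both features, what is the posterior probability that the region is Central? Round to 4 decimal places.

0.0503

Prior × likelihood for each hypothesis:
  North: 0.25 × 0.044 × 0.265 = 0.002915
  Central: 0.11 × 0.112 × 0.11 = 0.0013552
  Coastal: 0.05 × 0.11 × 0.065 = 0.0003575
  East: 0.34 × 0.384 × 0.164 = 0.02141184
  South: 0.13 × 0.0425 × 0.155 = 0.000856375
  West: 0.12 × 0.2 × 0.002 = 0.000048
Normalizing constant = 0.026943915.
P(Central | evidence) = 0.0013552 / 0.026943915 ≈ 0.0503.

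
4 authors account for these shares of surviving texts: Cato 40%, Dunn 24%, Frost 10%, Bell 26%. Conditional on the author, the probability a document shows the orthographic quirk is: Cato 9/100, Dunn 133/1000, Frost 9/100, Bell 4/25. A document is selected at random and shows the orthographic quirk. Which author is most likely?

Bell

Unnormalized posteriors (prior × likelihood):
  Cato: 0.4 × 0.09 = 0.036
  Dunn: 0.24 × 0.133 = 0.03192
  Frost: 0.1 × 0.09 = 0.009
  Bell: 0.26 × 0.16 = 0.0416
Normalizing constant = 0.11852.
Largest term belongs to Bell, so Bell is most probable.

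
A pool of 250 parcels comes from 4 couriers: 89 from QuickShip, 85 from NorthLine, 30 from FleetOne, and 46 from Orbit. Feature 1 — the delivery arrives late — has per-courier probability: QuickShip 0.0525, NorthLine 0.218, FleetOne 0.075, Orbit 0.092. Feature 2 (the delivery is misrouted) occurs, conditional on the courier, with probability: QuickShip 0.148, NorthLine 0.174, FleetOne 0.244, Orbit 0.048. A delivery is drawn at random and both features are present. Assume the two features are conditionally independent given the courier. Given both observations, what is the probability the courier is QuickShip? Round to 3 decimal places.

0.148

By Bayes' rule, posterior ∝ prior × likelihood:
  QuickShip: 0.356 × 0.0525 × 0.148 = 0.00276612
  NorthLine: 0.34 × 0.218 × 0.174 = 0.01289688
  FleetOne: 0.12 × 0.075 × 0.244 = 0.002196
  Orbit: 0.184 × 0.092 × 0.048 = 0.000812544
Sum = 0.018671544.
P(QuickShip | evidence) = 0.00276612 / 0.018671544 ≈ 0.148.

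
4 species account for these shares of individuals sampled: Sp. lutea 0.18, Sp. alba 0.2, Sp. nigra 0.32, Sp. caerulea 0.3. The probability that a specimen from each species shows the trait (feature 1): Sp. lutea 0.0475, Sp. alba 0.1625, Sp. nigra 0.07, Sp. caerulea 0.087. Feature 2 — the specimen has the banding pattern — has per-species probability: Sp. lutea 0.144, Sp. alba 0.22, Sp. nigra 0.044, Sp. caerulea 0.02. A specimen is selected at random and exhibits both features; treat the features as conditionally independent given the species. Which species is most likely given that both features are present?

Sp. alba

By Bayes' rule, posterior ∝ prior × likelihood:
  Sp. lutea: 0.18 × 0.0475 × 0.144 = 0.0012312
  Sp. alba: 0.2 × 0.1625 × 0.22 = 0.00715
  Sp. nigra: 0.32 × 0.07 × 0.044 = 0.0009856
  Sp. caerulea: 0.3 × 0.087 × 0.02 = 0.000522
Sum = 0.0098888.
Largest term belongs to Sp. alba, so Sp. alba is most probable.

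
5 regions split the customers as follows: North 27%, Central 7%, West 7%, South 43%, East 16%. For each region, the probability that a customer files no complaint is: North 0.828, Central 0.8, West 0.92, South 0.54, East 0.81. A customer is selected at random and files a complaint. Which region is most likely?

Taking complements, P(complaint | each) = North 0.172, Central 0.2, West 0.08, South 0.46, East 0.19.
By Bayes' rule, posterior ∝ prior × likelihood:
  North: 0.27 × 0.172 = 0.04644
  Central: 0.07 × 0.2 = 0.014
  West: 0.07 × 0.08 = 0.0056
  South: 0.43 × 0.46 = 0.1978
  East: 0.16 × 0.19 = 0.0304
Sum = 0.29424.
Largest term belongs to South, so South is most probable.

South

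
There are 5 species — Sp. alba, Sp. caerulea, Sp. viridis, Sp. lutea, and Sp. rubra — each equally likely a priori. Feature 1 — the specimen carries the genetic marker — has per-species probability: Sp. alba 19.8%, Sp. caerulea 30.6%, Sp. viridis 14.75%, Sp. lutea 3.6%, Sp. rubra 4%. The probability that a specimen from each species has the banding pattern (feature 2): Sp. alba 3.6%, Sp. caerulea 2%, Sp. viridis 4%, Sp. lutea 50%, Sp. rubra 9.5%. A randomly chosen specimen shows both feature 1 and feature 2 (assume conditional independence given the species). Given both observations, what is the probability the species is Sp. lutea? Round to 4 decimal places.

Since the prior is uniform, the posterior is proportional to the likelihood:
  Sp. alba: 0.198 × 0.036 = 0.007128
  Sp. caerulea: 0.306 × 0.02 = 0.00612
  Sp. viridis: 0.1475 × 0.04 = 0.0059
  Sp. lutea: 0.036 × 0.5 = 0.018
  Sp. rubra: 0.04 × 0.095 = 0.0038
Total = 0.040948.
P(Sp. lutea | evidence) = 0.018 / 0.040948 ≈ 0.4396.

0.4396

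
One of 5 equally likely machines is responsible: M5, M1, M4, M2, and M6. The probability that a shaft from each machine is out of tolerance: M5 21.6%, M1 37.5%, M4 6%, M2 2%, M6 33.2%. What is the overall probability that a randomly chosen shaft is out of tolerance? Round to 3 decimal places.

0.201

With a uniform prior (1/5 each), posterior ∝ likelihood:
  M5: 0.216
  M1: 0.375
  M4: 0.06
  M2: 0.02
  M6: 0.332
P(oversize) = (1/5) × (0.216 + 0.375 + 0.06 + 0.02 + 0.332) = 1.003/5 ≈ 0.201.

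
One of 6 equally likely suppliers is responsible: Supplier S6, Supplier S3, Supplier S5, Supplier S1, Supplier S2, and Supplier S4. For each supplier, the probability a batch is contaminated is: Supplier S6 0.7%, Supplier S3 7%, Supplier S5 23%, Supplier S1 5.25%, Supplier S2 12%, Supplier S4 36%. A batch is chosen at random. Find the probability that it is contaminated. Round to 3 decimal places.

With a uniform prior (1/6 each), posterior ∝ likelihood:
  Supplier S6: 0.007
  Supplier S3: 0.07
  Supplier S5: 0.23
  Supplier S1: 0.0525
  Supplier S2: 0.12
  Supplier S4: 0.36
P(contaminated) = (1/6) × (0.007 + 0.07 + 0.23 + 0.0525 + 0.12 + 0.36) = 0.8395/6 ≈ 0.140.

0.140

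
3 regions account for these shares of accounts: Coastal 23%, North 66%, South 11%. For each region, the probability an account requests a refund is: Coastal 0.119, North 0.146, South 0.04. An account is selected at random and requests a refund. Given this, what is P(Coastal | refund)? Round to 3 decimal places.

0.214

Compute prior × likelihood for every hypothesis:
  Coastal: 0.23 × 0.119 = 0.02737
  North: 0.66 × 0.146 = 0.09636
  South: 0.11 × 0.04 = 0.0044
Sum = 0.12813.
P(Coastal | evidence) = 0.02737 / 0.12813 ≈ 0.214.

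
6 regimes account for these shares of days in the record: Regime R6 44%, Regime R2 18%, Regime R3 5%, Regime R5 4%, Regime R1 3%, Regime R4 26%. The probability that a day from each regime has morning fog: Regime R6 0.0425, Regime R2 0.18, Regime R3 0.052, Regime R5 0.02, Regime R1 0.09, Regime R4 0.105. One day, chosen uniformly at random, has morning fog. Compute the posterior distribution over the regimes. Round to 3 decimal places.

Compute prior × likelihood for every hypothesis:
  Regime R6: 0.44 × 0.0425 = 0.0187
  Regime R2: 0.18 × 0.18 = 0.0324
  Regime R3: 0.05 × 0.052 = 0.0026
  Regime R5: 0.04 × 0.02 = 0.0008
  Regime R1: 0.03 × 0.09 = 0.0027
  Regime R4: 0.26 × 0.105 = 0.0273
Total = 0.0845.
P(Regime R6 | fog) = 0.0187/0.0845 ≈ 0.221
P(Regime R2 | fog) = 0.0324/0.0845 ≈ 0.383
P(Regime R3 | fog) = 0.0026/0.0845 ≈ 0.031
P(Regime R5 | fog) = 0.0008/0.0845 ≈ 0.009
P(Regime R1 | fog) = 0.0027/0.0845 ≈ 0.032
P(Regime R4 | fog) = 0.0273/0.0845 ≈ 0.323
(Check: 0.221+0.383+0.031+0.009+0.032+0.323 = 0.999.)

Regime R6 0.221, Regime R2 0.383, Regime R3 0.031, Regime R5 0.009, Regime R1 0.032, Regime R4 0.323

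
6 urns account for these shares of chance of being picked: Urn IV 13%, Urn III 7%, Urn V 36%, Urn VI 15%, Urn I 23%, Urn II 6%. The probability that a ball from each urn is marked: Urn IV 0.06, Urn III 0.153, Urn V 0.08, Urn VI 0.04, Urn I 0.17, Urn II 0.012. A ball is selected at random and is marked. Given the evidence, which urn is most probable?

Prior × likelihood for each hypothesis:
  Urn IV: 0.13 × 0.06 = 0.0078
  Urn III: 0.07 × 0.153 = 0.01071
  Urn V: 0.36 × 0.08 = 0.0288
  Urn VI: 0.15 × 0.04 = 0.006
  Urn I: 0.23 × 0.17 = 0.0391
  Urn II: 0.06 × 0.012 = 0.00072
Normalizing constant = 0.09313.
Largest term belongs to Urn I, so Urn I is most probable.

Urn I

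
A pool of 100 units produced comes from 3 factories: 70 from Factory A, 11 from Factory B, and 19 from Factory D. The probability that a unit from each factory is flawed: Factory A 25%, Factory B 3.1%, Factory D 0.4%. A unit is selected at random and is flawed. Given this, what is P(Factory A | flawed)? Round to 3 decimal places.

0.977

Compute prior × likelihood for every hypothesis:
  Factory A: 0.7 × 0.25 = 0.175
  Factory B: 0.11 × 0.031 = 0.00341
  Factory D: 0.19 × 0.004 = 0.00076
Sum = 0.17917.
P(Factory A | evidence) = 0.175 / 0.17917 ≈ 0.977.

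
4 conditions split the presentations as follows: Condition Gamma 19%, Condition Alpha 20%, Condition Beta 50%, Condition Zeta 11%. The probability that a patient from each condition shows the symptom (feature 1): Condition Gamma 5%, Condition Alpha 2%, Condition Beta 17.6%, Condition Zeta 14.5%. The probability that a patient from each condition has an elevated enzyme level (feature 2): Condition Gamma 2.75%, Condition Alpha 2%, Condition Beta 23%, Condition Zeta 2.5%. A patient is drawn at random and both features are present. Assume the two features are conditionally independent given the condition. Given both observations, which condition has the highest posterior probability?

Unnormalized posteriors (prior × likelihood):
  Condition Gamma: 0.19 × 0.05 × 0.0275 = 0.00026125
  Condition Alpha: 0.2 × 0.02 × 0.02 = 0.00008
  Condition Beta: 0.5 × 0.176 × 0.23 = 0.02024
  Condition Zeta: 0.11 × 0.145 × 0.025 = 0.00039875
Sum = 0.02098.
Largest term belongs to Condition Beta, so Condition Beta is most probable.

Condition Beta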